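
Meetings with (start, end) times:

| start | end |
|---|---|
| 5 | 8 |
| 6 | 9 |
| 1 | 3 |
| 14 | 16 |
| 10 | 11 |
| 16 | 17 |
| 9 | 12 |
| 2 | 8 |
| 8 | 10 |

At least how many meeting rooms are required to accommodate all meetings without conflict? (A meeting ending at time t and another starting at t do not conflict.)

3

starts: [1, 2, 5, 6, 8, 9, 10, 14, 16]
ends:   [3, 8, 8, 9, 10, 11, 12, 16, 17]
s1→1 s2→2 e3→1 s5→2 s6→3  — peak 3.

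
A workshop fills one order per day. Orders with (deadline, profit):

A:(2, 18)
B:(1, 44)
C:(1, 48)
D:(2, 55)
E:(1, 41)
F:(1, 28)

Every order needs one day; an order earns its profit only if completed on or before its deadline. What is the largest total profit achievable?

103

Sort by profit descending; place each in the latest free slot ≤ its deadline.
By profit: D(d2,55), C(d1,48), B(d1,44), E(d1,41), F(d1,28), A(d2,18)
D→slot 2; C→slot 1; B skipped; E skipped; F skipped; A skipped.
Profit = 48 + 55 = 103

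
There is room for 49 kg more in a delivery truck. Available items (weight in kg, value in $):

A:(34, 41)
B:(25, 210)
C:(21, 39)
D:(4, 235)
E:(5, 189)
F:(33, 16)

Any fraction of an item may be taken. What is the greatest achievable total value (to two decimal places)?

661.86

Sort by value per unit weight and fill in that order.
Order: D (235/4=58.75) > E (189/5=37.80) > B (210/25=8.40) > C (39/21=1.86) > A (41/34=1.21) > F (16/33=0.48)
Fill: take D (4 @ 235) → take E (5 @ 189) → take B (25 @ 210) → take 15/21 of C → 27.86; 49/49 used.
Total value = 661.86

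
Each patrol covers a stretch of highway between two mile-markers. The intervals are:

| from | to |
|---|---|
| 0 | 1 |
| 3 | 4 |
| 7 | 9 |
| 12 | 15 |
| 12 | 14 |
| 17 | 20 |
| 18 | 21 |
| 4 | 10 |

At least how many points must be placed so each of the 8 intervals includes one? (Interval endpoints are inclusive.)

5

By right end: [0,1]  [3,4]  [7,9]  [4,10]  [12,14]  [12,15]  [17,20]  [18,21]
[0,1] uncovered → point at 1; [3,4] uncovered → point at 4; [7,9] uncovered → point at 9; [12,14] uncovered → point at 14; [17,20] uncovered → point at 20.
Points: 1, 4, 9, 14, 20 (5 total).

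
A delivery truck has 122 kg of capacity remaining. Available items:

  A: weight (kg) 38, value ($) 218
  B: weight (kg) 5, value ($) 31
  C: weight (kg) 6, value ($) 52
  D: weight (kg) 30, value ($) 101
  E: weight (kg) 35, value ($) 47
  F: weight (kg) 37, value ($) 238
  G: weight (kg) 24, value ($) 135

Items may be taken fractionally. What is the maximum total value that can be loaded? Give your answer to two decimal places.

714.40

Sort by value per unit weight and fill in that order.
Ratios (sorted): C 8.67, F 6.43, B 6.20, A 5.74, G 5.62, D 3.37, E 1.34
take C (6 @ 52); take F (37 @ 238); take B (5 @ 31); take A (38 @ 218); take G (24 @ 135); take 12/30 of D → 40.40. Capacity used 122/122.
Total value = 714.40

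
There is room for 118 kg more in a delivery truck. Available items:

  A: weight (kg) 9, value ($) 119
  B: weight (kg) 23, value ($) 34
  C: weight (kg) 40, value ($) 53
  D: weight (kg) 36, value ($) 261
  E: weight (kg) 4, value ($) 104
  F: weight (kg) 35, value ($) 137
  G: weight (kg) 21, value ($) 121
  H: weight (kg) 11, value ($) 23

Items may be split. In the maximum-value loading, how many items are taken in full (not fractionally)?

Greedy by value/weight ratio, highest first.
Ratios (sorted): E 26.00, A 13.22, D 7.25, G 5.76, F 3.91, H 2.09, B 1.48, C 1.32
take E (4 @ 104); take A (9 @ 119); take D (36 @ 261); take G (21 @ 121); take F (35 @ 137); take H (11 @ 23); take 2/23 of B → 2.96. Capacity used 118/118.
6 item(s) taken whole; one partial (take 2/23 of B).

6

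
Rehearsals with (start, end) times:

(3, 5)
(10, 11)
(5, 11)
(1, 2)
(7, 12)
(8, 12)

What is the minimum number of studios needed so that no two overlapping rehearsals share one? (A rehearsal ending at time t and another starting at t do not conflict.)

Count concurrent intervals with a sweep; the peak is the room count.
starts: [1, 3, 5, 7, 8, 10]
ends:   [2, 5, 11, 11, 12, 12]
s1→1 e2→0 s3→1 e5→0 s5→1 s7→2 s8→3 s10→4  — peak 4.

4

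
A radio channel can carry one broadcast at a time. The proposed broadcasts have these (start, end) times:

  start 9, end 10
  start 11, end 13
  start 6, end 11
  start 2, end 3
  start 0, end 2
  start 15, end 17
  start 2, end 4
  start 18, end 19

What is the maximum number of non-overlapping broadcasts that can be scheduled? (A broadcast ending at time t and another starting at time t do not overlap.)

Sorted by end: (0,2)  (2,3)  (2,4)  (9,10)  (6,11)  (11,13)  (15,17)  (18,19)
take (0,2); take (2,3); take (9,10); take (11,13); take (15,17); take (18,19).
Selected 6 broadcasts.

6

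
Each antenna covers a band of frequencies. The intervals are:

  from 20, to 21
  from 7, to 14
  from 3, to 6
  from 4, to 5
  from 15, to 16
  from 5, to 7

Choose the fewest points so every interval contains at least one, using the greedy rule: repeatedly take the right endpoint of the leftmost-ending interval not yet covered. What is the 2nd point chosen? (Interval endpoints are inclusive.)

By right end: [4,5]  [3,6]  [5,7]  [7,14]  [15,16]  [20,21]
[4,5] uncovered → point at 5; [7,14] uncovered → point at 14; [15,16] uncovered → point at 16; [20,21] uncovered → point at 21.
Points: 5, 14, 16, 21 (4 total).

14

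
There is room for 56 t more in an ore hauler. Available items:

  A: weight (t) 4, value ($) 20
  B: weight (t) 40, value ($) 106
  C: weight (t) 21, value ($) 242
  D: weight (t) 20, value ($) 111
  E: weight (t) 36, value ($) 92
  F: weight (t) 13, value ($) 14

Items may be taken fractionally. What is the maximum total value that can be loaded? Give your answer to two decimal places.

Ratios (sorted): C 11.52, D 5.55, A 5.00, B 2.65, E 2.56, F 1.08
take C (21 @ 242); take D (20 @ 111); take A (4 @ 20); take 11/40 of B → 29.15. Capacity used 56/56.
Total value = 402.15

402.15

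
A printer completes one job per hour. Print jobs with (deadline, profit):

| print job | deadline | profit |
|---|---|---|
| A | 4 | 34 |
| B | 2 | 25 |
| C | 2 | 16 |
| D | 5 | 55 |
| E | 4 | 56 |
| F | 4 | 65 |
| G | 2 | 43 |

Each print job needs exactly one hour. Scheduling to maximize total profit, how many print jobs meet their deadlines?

By profit: F(d4,65), E(d4,56), D(d5,55), G(d2,43), A(d4,34), B(d2,25), C(d2,16)
F→slot 4; E→slot 3; D→slot 5; G→slot 2; A→slot 1; B skipped; C skipped.
5 of 7 scheduled.

5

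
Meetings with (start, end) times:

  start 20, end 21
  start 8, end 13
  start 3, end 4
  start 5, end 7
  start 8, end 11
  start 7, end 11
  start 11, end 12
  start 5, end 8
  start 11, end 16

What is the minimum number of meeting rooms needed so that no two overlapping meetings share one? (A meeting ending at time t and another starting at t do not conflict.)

The answer is the maximum number of intervals overlapping at any instant.
starts: [3, 5, 5, 7, 8, 8, 11, 11, 20]
ends:   [4, 7, 8, 11, 11, 12, 13, 16, 21]
s3→1 e4→0 s5→1 s5→2 e7→1 s7→2 e8→1 s8→2 s8→3  — peak 3.

3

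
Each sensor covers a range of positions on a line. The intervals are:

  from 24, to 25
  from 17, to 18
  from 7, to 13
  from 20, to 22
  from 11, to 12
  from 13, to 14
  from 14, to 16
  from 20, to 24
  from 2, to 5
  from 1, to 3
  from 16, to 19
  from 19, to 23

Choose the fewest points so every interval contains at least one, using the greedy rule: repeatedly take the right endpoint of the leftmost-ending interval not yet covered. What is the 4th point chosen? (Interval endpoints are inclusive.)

Sort by right endpoint; whenever an interval is uncovered, place a point at its right end.
By right end: [1,3]  [2,5]  [11,12]  [7,13]  [13,14]  [14,16]  [17,18]  [16,19]  [20,22]  [19,23]  [20,24]  [24,25]
[1,3] uncovered → point at 3; [11,12] uncovered → point at 12; [13,14] uncovered → point at 14; [17,18] uncovered → point at 18; [20,22] uncovered → point at 22; [24,25] uncovered → point at 25.
Points: 3, 12, 14, 18, 22, 25 (6 total).

18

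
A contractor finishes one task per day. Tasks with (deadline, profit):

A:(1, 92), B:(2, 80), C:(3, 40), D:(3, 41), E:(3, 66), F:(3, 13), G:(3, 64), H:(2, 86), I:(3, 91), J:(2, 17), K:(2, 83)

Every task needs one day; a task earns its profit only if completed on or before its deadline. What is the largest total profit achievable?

By profit: A(d1,92), I(d3,91), H(d2,86), K(d2,83), B(d2,80), E(d3,66), G(d3,64), D(d3,41), C(d3,40), J(d2,17), F(d3,13)
A→slot 1; I→slot 3; H→slot 2; K skipped; B skipped; E skipped; G skipped; D skipped; C skipped; J skipped; F skipped.
Profit = 92 + 86 + 91 = 269

269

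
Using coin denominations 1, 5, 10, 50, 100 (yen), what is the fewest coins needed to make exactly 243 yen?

9

Use the largest denomination that fits, subtract, and repeat.
243 = 2×100 + 4×10 + 3×1
Total coins = 2 + 4 + 3 = 9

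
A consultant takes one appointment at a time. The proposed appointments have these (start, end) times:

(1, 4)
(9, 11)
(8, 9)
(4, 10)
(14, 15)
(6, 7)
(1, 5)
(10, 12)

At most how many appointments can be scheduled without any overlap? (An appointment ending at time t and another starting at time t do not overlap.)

5

By end time: (1,4), (1,5), (6,7), (8,9), (4,10), (9,11), (10,12), (14,15).
Pick (1,4); next start ≥ 4 → (6,7); next start ≥ 7 → (8,9); next start ≥ 9 → (9,11); next start ≥ 11 → (14,15).
Selected 5 appointments.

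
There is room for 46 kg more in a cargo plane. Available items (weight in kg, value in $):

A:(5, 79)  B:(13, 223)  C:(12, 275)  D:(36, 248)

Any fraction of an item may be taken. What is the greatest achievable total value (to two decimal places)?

687.22

Sort by value per unit weight and fill in that order.
Ratios (sorted): C 22.92, B 17.15, A 15.80, D 6.89
take C (12 @ 275); take B (13 @ 223); take A (5 @ 79); take 16/36 of D → 110.22. Capacity used 46/46.
Total value = 687.22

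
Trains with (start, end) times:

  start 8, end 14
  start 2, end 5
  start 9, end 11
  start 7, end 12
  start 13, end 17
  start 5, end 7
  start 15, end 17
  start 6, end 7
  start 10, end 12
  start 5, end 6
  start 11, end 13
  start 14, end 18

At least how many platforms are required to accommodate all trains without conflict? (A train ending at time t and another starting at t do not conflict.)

4

Count concurrent intervals with a sweep; the peak is the room count.
starts: [2, 5, 5, 6, 7, 8, 9, 10, 11, 13, 14, 15]
ends:   [5, 6, 7, 7, 11, 12, 12, 13, 14, 17, 17, 18]
s2→1 e5→0 s5→1 s5→2 e6→1 s6→2 e7→1 e7→0 s7→1 s8→2 s9→3 s10→4  — peak 4.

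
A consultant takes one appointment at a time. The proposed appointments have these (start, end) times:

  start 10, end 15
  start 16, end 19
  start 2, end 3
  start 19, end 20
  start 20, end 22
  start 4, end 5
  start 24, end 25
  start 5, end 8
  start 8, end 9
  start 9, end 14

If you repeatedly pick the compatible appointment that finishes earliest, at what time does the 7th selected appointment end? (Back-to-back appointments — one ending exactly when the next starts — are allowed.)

20

Order by finish time; keep every interval that doesn't clash with the previous kept one.
By end time: (2,3), (4,5), (5,8), (8,9), (9,14), (10,15), (16,19), (19,20), (20,22), (24,25).
Pick (2,3); next start ≥ 3 → (4,5); next start ≥ 5 → (5,8); next start ≥ 8 → (8,9); next start ≥ 9 → (9,14); next start ≥ 14 → (16,19); next start ≥ 19 → (19,20); next start ≥ 20 → (20,22); next start ≥ 22 → (24,25).
Selected: (2,3) (4,5) (5,8) (8,9) (9,14) (16,19) (19,20) (20,22) (24,25)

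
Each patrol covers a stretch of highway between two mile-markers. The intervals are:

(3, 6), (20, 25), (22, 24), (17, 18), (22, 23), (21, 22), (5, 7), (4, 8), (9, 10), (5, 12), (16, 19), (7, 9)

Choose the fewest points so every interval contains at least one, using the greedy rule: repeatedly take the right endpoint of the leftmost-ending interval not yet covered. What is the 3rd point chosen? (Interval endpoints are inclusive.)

By right end: [3,6]  [5,7]  [4,8]  [7,9]  [9,10]  [5,12]  [17,18]  [16,19]  [21,22]  [22,23]  [22,24]  [20,25]
[3,6] uncovered → point at 6; [7,9] uncovered → point at 9; [17,18] uncovered → point at 18; [21,22] uncovered → point at 22.
Points: 6, 9, 18, 22 (4 total).

18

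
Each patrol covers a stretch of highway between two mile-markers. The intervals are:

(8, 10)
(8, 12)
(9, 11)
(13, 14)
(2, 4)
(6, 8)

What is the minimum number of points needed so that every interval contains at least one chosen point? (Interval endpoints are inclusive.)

4

Sorted: [2,4] [6,8] [8,10] [9,11] [8,12] [13,14]
{[2,4]} hit by 4; {[6,8],[8,10]} hit by 8; {[9,11],[8,12]} hit by 11; {[13,14]} hit by 14.
Points: 4, 8, 11, 14 (4 total).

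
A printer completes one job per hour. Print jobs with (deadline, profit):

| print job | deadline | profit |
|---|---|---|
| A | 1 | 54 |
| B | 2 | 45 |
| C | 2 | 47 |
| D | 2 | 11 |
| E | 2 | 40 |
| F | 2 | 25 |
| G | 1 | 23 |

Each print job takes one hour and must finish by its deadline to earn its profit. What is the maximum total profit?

101

Profit order: A=54 C=47 B=45 E=40 F=25 G=23 D=11
Assign: A→slot 1, C→slot 2, B skipped, E skipped, F skipped, G skipped, D skipped.
Slots: [1:A] [2:C]
Profit = 54 + 47 = 101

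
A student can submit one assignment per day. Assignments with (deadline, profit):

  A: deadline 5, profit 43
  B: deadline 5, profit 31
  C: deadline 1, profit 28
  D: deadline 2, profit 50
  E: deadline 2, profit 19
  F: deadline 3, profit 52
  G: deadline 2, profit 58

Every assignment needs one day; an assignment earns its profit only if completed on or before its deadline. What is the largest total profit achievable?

Take jobs in profit order; each goes to the latest open slot no later than its deadline.
Profit order: G=58 F=52 D=50 A=43 B=31 C=28 E=19
Assign: G→slot 2, F→slot 3, D→slot 1, A→slot 5, B→slot 4, C skipped, E skipped.
Slots: [1:D] [2:G] [3:F] [4:B] [5:A]
Profit = 50 + 58 + 52 + 31 + 43 = 234

234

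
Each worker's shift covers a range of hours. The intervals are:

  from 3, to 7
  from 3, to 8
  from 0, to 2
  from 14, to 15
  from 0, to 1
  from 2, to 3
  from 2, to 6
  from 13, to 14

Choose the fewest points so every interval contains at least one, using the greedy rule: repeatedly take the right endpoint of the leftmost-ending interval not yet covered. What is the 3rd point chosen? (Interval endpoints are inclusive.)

By right end: [0,1]  [0,2]  [2,3]  [2,6]  [3,7]  [3,8]  [13,14]  [14,15]
[0,1] uncovered → point at 1; [2,3] uncovered → point at 3; [13,14] uncovered → point at 14.
Points: 1, 3, 14 (3 total).

14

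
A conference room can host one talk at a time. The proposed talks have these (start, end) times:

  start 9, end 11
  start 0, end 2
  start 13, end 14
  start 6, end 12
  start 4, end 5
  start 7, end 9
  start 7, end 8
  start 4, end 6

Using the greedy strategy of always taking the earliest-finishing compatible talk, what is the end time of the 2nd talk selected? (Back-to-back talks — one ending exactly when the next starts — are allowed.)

5

By end time: (0,2), (4,5), (4,6), (7,8), (7,9), (9,11), (6,12), (13,14).
Pick (0,2); next start ≥ 2 → (4,5); next start ≥ 5 → (7,8); next start ≥ 8 → (9,11); next start ≥ 11 → (13,14).
Selected: (0,2) (4,5) (7,8) (9,11) (13,14)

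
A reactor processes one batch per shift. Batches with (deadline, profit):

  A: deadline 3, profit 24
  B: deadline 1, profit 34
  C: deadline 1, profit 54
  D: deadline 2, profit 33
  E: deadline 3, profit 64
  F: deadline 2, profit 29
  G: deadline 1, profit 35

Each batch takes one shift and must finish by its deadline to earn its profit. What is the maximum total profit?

Sort by profit descending; place each in the latest free slot ≤ its deadline.
By profit: E(d3,64), C(d1,54), G(d1,35), B(d1,34), D(d2,33), F(d2,29), A(d3,24)
E→slot 3; C→slot 1; G skipped; B skipped; D→slot 2; F skipped; A skipped.
Profit = 54 + 33 + 64 = 151

151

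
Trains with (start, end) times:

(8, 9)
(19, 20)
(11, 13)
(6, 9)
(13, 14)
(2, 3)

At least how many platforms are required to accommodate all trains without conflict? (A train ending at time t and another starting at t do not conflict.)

2

The answer is the maximum number of intervals overlapping at any instant.
starts: [2, 6, 8, 11, 13, 19]
ends:   [3, 9, 9, 13, 14, 20]
s2→1 e3→0 s6→1 s8→2  — peak 2.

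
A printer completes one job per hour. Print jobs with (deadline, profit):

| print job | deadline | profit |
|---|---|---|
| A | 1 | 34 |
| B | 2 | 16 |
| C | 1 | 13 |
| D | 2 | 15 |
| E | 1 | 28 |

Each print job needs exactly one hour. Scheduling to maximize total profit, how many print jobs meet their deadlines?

By profit: A(d1,34), E(d1,28), B(d2,16), D(d2,15), C(d1,13)
A→slot 1; E skipped; B→slot 2; D skipped; C skipped.
2 of 5 scheduled.

2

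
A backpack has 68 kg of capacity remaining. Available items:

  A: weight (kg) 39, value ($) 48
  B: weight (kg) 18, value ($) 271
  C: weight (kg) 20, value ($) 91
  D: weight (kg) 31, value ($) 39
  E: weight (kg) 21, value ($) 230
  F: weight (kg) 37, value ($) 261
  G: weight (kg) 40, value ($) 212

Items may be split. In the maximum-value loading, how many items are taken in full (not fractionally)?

2

Order: B (271/18=15.06) > E (230/21=10.95) > F (261/37=7.05) > G (212/40=5.30) > C (91/20=4.55) > D (39/31=1.26) > A (48/39=1.23)
Fill: take B (18 @ 271) → take E (21 @ 230) → take 29/37 of F → 204.57; 68/68 used.
2 item(s) taken whole; one partial (take 29/37 of F).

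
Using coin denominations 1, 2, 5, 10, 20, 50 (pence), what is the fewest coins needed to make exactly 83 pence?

83 − 1×50→33 − 1×20→13 − 1×10→3 − 1×2→1 − 1×1→0
Total coins = 1 + 1 + 1 + 1 + 1 = 5

5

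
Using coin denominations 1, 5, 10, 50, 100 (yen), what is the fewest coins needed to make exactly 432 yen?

432 − 4×100→32 − 3×10→2 − 2×1→0
Total coins = 4 + 3 + 2 = 9

9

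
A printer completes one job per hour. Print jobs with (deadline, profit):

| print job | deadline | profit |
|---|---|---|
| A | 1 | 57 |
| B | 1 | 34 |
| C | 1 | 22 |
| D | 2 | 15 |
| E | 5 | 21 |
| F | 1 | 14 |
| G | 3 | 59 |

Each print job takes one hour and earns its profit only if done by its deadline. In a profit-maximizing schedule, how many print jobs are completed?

4

Profit order: G=59 A=57 B=34 C=22 E=21 D=15 F=14
Assign: G→slot 3, A→slot 1, B skipped, C skipped, E→slot 5, D→slot 2, F skipped.
Slots: [1:A] [2:D] [3:G] [5:E]
4 of 7 scheduled.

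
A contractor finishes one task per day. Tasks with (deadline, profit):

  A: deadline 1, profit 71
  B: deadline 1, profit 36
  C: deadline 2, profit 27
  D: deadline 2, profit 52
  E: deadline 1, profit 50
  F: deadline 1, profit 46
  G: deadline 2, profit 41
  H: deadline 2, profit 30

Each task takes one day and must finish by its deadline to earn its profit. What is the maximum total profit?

123

Sort by profit descending; place each in the latest free slot ≤ its deadline.
Profit order: A=71 D=52 E=50 F=46 G=41 B=36 H=30 C=27
Assign: A→slot 1, D→slot 2, E skipped, F skipped, G skipped, B skipped, H skipped, C skipped.
Slots: [1:A] [2:D]
Profit = 71 + 52 = 123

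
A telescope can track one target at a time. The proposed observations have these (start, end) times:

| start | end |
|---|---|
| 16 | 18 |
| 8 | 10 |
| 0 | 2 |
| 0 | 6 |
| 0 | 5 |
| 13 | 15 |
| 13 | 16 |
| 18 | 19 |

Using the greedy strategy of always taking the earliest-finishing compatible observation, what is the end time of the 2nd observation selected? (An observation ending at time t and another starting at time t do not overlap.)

10

By end time: (0,2), (0,5), (0,6), (8,10), (13,15), (13,16), (16,18), (18,19).
Pick (0,2); next start ≥ 2 → (8,10); next start ≥ 10 → (13,15); next start ≥ 15 → (16,18); next start ≥ 18 → (18,19).
Selected: (0,2) (8,10) (13,15) (16,18) (18,19)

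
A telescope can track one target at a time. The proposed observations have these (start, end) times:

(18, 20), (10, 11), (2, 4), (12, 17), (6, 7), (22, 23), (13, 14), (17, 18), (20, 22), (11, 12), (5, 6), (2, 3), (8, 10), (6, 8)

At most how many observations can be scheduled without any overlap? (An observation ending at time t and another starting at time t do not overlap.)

11

Sort by end time and greedily take each interval whose start is ≥ the last chosen end.
Sorted by end: (2,3)  (2,4)  (5,6)  (6,7)  (6,8)  (8,10)  (10,11)  (11,12)  (13,14)  (12,17)  (17,18)  (18,20)  (20,22)  (22,23)
take (2,3); skip (2,4); take (5,6); take (6,7); skip (6,8); take (8,10); take (10,11); take (11,12); take (13,14); skip (12,17); take (17,18); take (18,20); take (20,22); take (22,23).
Selected 11 observations.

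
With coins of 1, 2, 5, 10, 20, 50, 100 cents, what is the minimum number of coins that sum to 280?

280 = 2×100 + 1×50 + 1×20 + 1×10
Total coins = 2 + 1 + 1 + 1 = 5

5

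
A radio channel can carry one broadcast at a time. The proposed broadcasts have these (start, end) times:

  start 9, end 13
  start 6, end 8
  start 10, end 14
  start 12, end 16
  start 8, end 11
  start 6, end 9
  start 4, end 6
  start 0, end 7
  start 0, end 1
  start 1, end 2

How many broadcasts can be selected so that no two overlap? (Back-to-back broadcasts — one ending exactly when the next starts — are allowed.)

6

Greedy by earliest finish: after sorting by end time, pick each interval compatible with the last pick.
By end time: (0,1), (1,2), (4,6), (0,7), (6,8), (6,9), (8,11), (9,13), (10,14), (12,16).
Pick (0,1); next start ≥ 1 → (1,2); next start ≥ 2 → (4,6); next start ≥ 6 → (6,8); next start ≥ 8 → (8,11); next start ≥ 11 → (12,16).
Selected 6 broadcasts.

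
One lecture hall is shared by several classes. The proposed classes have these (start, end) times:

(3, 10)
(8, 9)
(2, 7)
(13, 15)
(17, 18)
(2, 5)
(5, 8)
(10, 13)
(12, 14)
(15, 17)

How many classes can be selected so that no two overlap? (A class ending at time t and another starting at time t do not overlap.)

By end time: (2,5), (2,7), (5,8), (8,9), (3,10), (10,13), (12,14), (13,15), (15,17), (17,18).
Pick (2,5); next start ≥ 5 → (5,8); next start ≥ 8 → (8,9); next start ≥ 9 → (10,13); next start ≥ 13 → (13,15); next start ≥ 15 → (15,17); next start ≥ 17 → (17,18).
Selected 7 classes.

7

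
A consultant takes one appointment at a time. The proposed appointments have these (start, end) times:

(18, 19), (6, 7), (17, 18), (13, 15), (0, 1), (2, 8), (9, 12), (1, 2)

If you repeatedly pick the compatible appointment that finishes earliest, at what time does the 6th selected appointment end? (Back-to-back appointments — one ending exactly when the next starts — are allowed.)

18

Sorted by end: (0,1)  (1,2)  (6,7)  (2,8)  (9,12)  (13,15)  (17,18)  (18,19)
take (0,1); take (1,2); take (6,7); take (9,12); take (13,15); take (17,18); take (18,19).
Selected: (0,1) (1,2) (6,7) (9,12) (13,15) (17,18) (18,19)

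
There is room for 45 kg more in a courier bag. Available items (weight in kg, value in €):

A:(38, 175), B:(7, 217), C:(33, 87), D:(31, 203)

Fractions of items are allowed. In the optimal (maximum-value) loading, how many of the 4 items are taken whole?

Order: B (217/7=31.00) > D (203/31=6.55) > A (175/38=4.61) > C (87/33=2.64)
Fill: take B (7 @ 217) → take D (31 @ 203) → take 7/38 of A → 32.24; 45/45 used.
2 item(s) taken whole; one partial (take 7/38 of A).

2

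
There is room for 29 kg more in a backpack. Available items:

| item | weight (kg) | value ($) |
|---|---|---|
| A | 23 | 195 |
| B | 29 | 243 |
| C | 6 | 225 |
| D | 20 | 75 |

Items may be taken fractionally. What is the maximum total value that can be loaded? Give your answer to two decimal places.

Sort by value per unit weight and fill in that order.
Ratios (sorted): C 37.50, A 8.48, B 8.38, D 3.75
take C (6 @ 225); take A (23 @ 195). Capacity used 29/29.
Total value = 420.00

420.00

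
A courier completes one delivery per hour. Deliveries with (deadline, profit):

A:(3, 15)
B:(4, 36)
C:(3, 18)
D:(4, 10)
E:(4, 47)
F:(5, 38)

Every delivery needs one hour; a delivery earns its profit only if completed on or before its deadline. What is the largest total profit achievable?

154

Take jobs in profit order; each goes to the latest open slot no later than its deadline.
Profit order: E=47 F=38 B=36 C=18 A=15 D=10
Assign: E→slot 4, F→slot 5, B→slot 3, C→slot 2, A→slot 1, D skipped.
Slots: [1:A] [2:C] [3:B] [4:E] [5:F]
Profit = 15 + 18 + 36 + 47 + 38 = 154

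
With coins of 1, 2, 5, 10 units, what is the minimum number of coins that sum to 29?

5

Greedy: take as many of the largest coin as possible, then repeat with the remainder.
29 = 2×10 + 1×5 + 2×2
Total coins = 2 + 1 + 2 = 5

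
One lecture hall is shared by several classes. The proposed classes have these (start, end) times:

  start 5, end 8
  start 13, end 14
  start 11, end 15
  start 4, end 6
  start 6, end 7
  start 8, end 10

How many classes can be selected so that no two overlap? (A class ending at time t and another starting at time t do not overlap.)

Order by finish time; keep every interval that doesn't clash with the previous kept one.
Sorted by end: (4,6)  (6,7)  (5,8)  (8,10)  (13,14)  (11,15)
take (4,6); take (6,7); take (8,10); take (13,14).
Selected 4 classes.

4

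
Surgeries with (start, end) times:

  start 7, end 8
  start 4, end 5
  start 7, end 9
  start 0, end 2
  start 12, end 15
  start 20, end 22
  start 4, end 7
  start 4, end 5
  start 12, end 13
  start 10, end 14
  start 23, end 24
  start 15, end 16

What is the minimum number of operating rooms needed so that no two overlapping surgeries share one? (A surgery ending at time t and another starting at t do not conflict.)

3

starts: [0, 4, 4, 4, 7, 7, 10, 12, 12, 15, 20, 23]
ends:   [2, 5, 5, 7, 8, 9, 13, 14, 15, 16, 22, 24]
s0→1 e2→0 s4→1 s4→2 s4→3  — peak 3.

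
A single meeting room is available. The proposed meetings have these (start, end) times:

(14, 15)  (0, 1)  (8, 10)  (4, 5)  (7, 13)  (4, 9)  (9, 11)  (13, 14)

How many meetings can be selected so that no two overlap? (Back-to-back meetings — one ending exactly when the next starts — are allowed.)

5

Order by finish time; keep every interval that doesn't clash with the previous kept one.
Sorted by end: (0,1)  (4,5)  (4,9)  (8,10)  (9,11)  (7,13)  (13,14)  (14,15)
take (0,1); take (4,5); take (8,10); take (13,14); take (14,15).
Selected 5 meetings.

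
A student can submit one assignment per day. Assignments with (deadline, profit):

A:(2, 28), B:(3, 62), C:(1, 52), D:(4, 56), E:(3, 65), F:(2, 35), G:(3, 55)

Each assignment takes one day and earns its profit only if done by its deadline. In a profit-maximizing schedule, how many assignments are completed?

4

By profit: E(d3,65), B(d3,62), D(d4,56), G(d3,55), C(d1,52), F(d2,35), A(d2,28)
E→slot 3; B→slot 2; D→slot 4; G→slot 1; C skipped; F skipped; A skipped.
4 of 7 scheduled.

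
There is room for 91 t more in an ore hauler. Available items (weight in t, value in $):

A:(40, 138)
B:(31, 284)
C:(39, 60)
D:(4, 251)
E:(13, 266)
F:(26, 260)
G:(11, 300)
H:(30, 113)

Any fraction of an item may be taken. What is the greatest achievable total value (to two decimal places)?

1383.60

Sort by value per unit weight and fill in that order.
Ratios (sorted): D 62.75, G 27.27, E 20.46, F 10.00, B 9.16, H 3.77, A 3.45, C 1.54
take D (4 @ 251); take G (11 @ 300); take E (13 @ 266); take F (26 @ 260); take B (31 @ 284); take 6/30 of H → 22.60. Capacity used 91/91.
Total value = 1383.60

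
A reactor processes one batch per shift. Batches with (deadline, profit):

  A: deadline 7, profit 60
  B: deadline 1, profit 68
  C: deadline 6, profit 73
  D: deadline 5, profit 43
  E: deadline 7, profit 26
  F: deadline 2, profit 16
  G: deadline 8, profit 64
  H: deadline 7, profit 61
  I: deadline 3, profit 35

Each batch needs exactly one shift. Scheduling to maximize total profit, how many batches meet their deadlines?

8

Take jobs in profit order; each goes to the latest open slot no later than its deadline.
By profit: C(d6,73), B(d1,68), G(d8,64), H(d7,61), A(d7,60), D(d5,43), I(d3,35), E(d7,26), F(d2,16)
C→slot 6; B→slot 1; G→slot 8; H→slot 7; A→slot 5; D→slot 4; I→slot 3; E→slot 2; F skipped.
8 of 9 scheduled.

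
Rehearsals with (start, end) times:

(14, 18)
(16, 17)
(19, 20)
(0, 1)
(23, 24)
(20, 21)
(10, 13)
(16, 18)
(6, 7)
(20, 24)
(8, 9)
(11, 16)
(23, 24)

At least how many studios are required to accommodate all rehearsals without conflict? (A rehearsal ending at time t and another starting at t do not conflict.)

starts: [0, 6, 8, 10, 11, 14, 16, 16, 19, 20, 20, 23, 23]
ends:   [1, 7, 9, 13, 16, 17, 18, 18, 20, 21, 24, 24, 24]
s0→1 e1→0 s6→1 e7→0 s8→1 e9→0 s10→1 s11→2 e13→1 s14→2 e16→1 s16→2 s16→3  — peak 3.

3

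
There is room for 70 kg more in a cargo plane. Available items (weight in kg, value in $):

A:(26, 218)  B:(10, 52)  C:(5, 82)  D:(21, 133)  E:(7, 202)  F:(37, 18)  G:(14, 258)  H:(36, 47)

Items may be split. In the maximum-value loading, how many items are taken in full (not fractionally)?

4

Greedy by value/weight ratio, highest first.
Ratios (sorted): E 28.86, G 18.43, C 16.40, A 8.38, D 6.33, B 5.20, H 1.31, F 0.49
take E (7 @ 202); take G (14 @ 258); take C (5 @ 82); take A (26 @ 218); take 18/21 of D → 114.00. Capacity used 70/70.
4 item(s) taken whole; one partial (take 18/21 of D).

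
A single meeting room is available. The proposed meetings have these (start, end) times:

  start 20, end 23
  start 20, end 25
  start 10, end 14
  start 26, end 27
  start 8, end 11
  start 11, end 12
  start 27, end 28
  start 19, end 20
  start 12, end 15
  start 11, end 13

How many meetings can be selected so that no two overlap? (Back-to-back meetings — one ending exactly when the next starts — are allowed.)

7

By end time: (8,11), (11,12), (11,13), (10,14), (12,15), (19,20), (20,23), (20,25), (26,27), (27,28).
Pick (8,11); next start ≥ 11 → (11,12); next start ≥ 12 → (12,15); next start ≥ 15 → (19,20); next start ≥ 20 → (20,23); next start ≥ 23 → (26,27); next start ≥ 27 → (27,28).
Selected 7 meetings.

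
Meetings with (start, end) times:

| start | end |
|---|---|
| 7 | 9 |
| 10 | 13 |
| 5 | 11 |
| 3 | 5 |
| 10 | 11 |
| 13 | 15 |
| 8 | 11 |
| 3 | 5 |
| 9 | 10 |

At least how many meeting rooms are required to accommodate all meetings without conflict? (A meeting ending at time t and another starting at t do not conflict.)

4

Events (time:±→running): 3:+→1 3:+→2 5:-→1 5:-→0 5:+→1 7:+→2 8:+→3 9:-→2 9:+→3 10:-→2 10:+→3 10:+→4 … peak 4.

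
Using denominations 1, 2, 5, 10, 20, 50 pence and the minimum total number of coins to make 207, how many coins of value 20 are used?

0

Greedy: take as many of the largest coin as possible, then repeat with the remainder.
207 − 4×50→7 − 1×5→2 − 1×2→0
Count of 20: 0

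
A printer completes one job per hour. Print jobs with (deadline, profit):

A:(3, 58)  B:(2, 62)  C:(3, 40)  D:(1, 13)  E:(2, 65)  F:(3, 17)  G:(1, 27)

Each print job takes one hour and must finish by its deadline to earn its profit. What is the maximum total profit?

Profit order: E=65 B=62 A=58 C=40 G=27 F=17 D=13
Assign: E→slot 2, B→slot 1, A→slot 3, C skipped, G skipped, F skipped, D skipped.
Slots: [1:B] [2:E] [3:A]
Profit = 62 + 65 + 58 = 185

185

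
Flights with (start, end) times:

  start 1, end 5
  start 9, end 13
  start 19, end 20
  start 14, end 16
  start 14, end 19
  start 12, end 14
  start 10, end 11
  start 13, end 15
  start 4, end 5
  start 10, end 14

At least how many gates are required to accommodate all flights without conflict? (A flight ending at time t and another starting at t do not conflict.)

Count concurrent intervals with a sweep; the peak is the room count.
Events (time:±→running): 1:+→1 4:+→2 5:-→1 5:-→0 9:+→1 10:+→2 10:+→3 … peak 3.

3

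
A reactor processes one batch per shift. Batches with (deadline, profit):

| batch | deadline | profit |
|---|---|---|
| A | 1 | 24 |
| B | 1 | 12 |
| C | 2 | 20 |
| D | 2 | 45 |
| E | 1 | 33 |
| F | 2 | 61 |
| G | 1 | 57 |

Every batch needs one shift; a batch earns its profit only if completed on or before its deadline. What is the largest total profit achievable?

118

Profit order: F=61 G=57 D=45 E=33 A=24 C=20 B=12
Assign: F→slot 2, G→slot 1, D skipped, E skipped, A skipped, C skipped, B skipped.
Slots: [1:G] [2:F]
Profit = 57 + 61 = 118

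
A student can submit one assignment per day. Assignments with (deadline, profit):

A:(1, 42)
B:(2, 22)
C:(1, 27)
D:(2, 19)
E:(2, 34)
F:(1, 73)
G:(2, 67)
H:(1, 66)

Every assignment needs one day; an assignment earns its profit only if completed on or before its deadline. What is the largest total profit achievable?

140

Take jobs in profit order; each goes to the latest open slot no later than its deadline.
Profit order: F=73 G=67 H=66 A=42 E=34 C=27 B=22 D=19
Assign: F→slot 1, G→slot 2, H skipped, A skipped, E skipped, C skipped, B skipped, D skipped.
Slots: [1:F] [2:G]
Profit = 73 + 67 = 140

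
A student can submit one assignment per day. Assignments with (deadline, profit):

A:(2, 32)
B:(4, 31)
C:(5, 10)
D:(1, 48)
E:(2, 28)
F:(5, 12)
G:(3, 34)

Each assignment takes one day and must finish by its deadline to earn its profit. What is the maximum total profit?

Sort by profit descending; place each in the latest free slot ≤ its deadline.
By profit: D(d1,48), G(d3,34), A(d2,32), B(d4,31), E(d2,28), F(d5,12), C(d5,10)
D→slot 1; G→slot 3; A→slot 2; B→slot 4; E skipped; F→slot 5; C skipped.
Profit = 48 + 32 + 34 + 31 + 12 = 157

157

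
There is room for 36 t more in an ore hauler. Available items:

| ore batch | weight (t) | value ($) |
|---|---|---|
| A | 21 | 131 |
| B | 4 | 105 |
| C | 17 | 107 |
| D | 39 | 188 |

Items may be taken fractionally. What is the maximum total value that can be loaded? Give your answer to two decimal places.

305.57

Sort by value per unit weight and fill in that order.
Order: B (105/4=26.25) > C (107/17=6.29) > A (131/21=6.24) > D (188/39=4.82)
Fill: take B (4 @ 105) → take C (17 @ 107) → take 15/21 of A → 93.57; 36/36 used.
Total value = 305.57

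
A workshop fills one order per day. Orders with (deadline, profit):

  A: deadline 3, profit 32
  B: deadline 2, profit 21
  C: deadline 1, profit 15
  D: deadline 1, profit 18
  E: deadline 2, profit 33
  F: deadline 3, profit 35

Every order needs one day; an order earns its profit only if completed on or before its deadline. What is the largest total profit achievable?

100

Take jobs in profit order; each goes to the latest open slot no later than its deadline.
By profit: F(d3,35), E(d2,33), A(d3,32), B(d2,21), D(d1,18), C(d1,15)
F→slot 3; E→slot 2; A→slot 1; B skipped; D skipped; C skipped.
Profit = 32 + 33 + 35 = 100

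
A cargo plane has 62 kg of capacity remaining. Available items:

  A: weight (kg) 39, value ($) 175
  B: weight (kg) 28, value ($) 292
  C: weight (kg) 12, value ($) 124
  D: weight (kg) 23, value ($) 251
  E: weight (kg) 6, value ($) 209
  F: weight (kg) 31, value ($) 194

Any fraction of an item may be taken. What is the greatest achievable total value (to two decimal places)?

Sort by value per unit weight and fill in that order.
Order: E (209/6=34.83) > D (251/23=10.91) > B (292/28=10.43) > C (124/12=10.33) > F (194/31=6.26) > A (175/39=4.49)
Fill: take E (6 @ 209) → take D (23 @ 251) → take B (28 @ 292) → take 5/12 of C → 51.67; 62/62 used.
Total value = 803.67

803.67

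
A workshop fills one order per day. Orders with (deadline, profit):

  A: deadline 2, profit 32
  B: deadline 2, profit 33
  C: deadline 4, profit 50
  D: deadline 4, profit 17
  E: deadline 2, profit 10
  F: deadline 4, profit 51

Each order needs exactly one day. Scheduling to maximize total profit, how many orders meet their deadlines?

4

Profit order: F=51 C=50 B=33 A=32 D=17 E=10
Assign: F→slot 4, C→slot 3, B→slot 2, A→slot 1, D skipped, E skipped.
Slots: [1:A] [2:B] [3:C] [4:F]
4 of 6 scheduled.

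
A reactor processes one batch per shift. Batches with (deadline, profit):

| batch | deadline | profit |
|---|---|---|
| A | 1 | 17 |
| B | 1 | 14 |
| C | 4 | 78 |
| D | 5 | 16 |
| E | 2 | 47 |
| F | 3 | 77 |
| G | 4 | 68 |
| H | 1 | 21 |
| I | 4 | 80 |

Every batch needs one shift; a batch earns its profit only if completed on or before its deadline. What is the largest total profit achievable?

319

Take jobs in profit order; each goes to the latest open slot no later than its deadline.
By profit: I(d4,80), C(d4,78), F(d3,77), G(d4,68), E(d2,47), H(d1,21), A(d1,17), D(d5,16), B(d1,14)
I→slot 4; C→slot 3; F→slot 2; G→slot 1; E skipped; H skipped; A skipped; D→slot 5; B skipped.
Profit = 68 + 77 + 78 + 80 + 16 = 319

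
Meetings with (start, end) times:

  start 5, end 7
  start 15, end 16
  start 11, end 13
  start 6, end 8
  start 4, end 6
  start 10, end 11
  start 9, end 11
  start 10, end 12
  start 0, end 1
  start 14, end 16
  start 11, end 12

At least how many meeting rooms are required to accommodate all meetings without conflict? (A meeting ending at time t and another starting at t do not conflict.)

Count concurrent intervals with a sweep; the peak is the room count.
Events (time:±→running): 0:+→1 1:-→0 4:+→1 5:+→2 6:-→1 6:+→2 7:-→1 8:-→0 9:+→1 10:+→2 10:+→3 … peak 3.

3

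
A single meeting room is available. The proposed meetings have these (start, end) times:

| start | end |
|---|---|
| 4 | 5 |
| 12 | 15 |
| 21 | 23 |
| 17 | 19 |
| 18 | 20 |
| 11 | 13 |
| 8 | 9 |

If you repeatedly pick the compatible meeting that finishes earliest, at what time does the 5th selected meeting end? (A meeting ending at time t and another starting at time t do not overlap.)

Sort by end time and greedily take each interval whose start is ≥ the last chosen end.
Sorted by end: (4,5)  (8,9)  (11,13)  (12,15)  (17,19)  (18,20)  (21,23)
take (4,5); take (8,9); take (11,13); take (17,19); skip (18,20); take (21,23).
Selected: (4,5) (8,9) (11,13) (17,19) (21,23)

23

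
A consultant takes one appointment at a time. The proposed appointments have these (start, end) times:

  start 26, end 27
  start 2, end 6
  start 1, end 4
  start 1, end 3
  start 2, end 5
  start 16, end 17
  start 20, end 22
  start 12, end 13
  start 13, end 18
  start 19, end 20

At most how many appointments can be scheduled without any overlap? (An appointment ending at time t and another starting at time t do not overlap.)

Sorted by end: (1,3)  (1,4)  (2,5)  (2,6)  (12,13)  (16,17)  (13,18)  (19,20)  (20,22)  (26,27)
take (1,3); take (12,13); take (16,17); take (19,20); take (20,22); take (26,27).
Selected 6 appointments.

6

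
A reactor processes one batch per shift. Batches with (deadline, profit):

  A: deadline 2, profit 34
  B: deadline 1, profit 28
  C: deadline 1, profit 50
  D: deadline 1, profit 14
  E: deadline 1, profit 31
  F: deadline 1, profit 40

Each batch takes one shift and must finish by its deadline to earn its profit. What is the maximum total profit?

Profit order: C=50 F=40 A=34 E=31 B=28 D=14
Assign: C→slot 1, F skipped, A→slot 2, E skipped, B skipped, D skipped.
Slots: [1:C] [2:A]
Profit = 50 + 34 = 84

84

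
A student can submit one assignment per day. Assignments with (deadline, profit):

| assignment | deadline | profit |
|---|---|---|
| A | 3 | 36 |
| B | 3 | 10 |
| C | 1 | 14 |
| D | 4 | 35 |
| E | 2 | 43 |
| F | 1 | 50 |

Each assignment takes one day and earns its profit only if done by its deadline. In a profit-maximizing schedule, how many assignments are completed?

By profit: F(d1,50), E(d2,43), A(d3,36), D(d4,35), C(d1,14), B(d3,10)
F→slot 1; E→slot 2; A→slot 3; D→slot 4; C skipped; B skipped.
4 of 6 scheduled.

4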